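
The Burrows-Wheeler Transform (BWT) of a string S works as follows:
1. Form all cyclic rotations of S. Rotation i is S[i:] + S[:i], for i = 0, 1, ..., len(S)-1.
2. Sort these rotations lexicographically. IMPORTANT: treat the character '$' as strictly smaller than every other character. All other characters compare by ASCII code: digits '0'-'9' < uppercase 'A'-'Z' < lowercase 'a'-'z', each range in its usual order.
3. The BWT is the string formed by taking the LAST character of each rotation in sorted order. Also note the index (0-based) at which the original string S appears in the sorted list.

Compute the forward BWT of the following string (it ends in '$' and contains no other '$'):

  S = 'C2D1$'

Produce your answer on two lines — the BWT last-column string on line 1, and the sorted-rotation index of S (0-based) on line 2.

All 5 rotations (rotation i = S[i:]+S[:i]):
  rot[0] = C2D1$
  rot[1] = 2D1$C
  rot[2] = D1$C2
  rot[3] = 1$C2D
  rot[4] = $C2D1
Sorted (with $ < everything):
  sorted[0] = $C2D1  (last char: '1')
  sorted[1] = 1$C2D  (last char: 'D')
  sorted[2] = 2D1$C  (last char: 'C')
  sorted[3] = C2D1$  (last char: '$')
  sorted[4] = D1$C2  (last char: '2')
Last column: 1DC$2
Original string S is at sorted index 3

Answer: 1DC$2
3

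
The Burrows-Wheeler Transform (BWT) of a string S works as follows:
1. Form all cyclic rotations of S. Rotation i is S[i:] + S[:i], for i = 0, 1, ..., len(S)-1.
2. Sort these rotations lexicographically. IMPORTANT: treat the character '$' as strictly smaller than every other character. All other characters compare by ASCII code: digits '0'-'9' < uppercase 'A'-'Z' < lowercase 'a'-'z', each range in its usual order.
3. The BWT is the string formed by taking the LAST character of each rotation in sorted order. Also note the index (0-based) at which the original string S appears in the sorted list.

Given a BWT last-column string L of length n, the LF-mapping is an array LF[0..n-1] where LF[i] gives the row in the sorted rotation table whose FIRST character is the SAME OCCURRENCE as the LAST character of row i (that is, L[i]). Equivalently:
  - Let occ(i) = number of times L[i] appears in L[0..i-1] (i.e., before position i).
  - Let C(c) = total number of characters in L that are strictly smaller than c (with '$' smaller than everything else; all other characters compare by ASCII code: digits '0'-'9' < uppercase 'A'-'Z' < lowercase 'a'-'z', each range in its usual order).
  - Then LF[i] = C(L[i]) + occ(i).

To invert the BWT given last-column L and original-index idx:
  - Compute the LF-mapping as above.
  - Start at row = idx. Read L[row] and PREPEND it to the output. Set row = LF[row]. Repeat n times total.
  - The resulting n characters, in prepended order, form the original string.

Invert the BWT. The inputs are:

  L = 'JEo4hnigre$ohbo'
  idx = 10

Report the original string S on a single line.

Answer: neighborhooE4J$

Derivation:
LF mapping: 3 2 11 1 7 10 9 6 14 5 0 12 8 4 13
Walk LF starting at row 10, prepending L[row]:
  step 1: row=10, L[10]='$', prepend. Next row=LF[10]=0
  step 2: row=0, L[0]='J', prepend. Next row=LF[0]=3
  step 3: row=3, L[3]='4', prepend. Next row=LF[3]=1
  step 4: row=1, L[1]='E', prepend. Next row=LF[1]=2
  step 5: row=2, L[2]='o', prepend. Next row=LF[2]=11
  step 6: row=11, L[11]='o', prepend. Next row=LF[11]=12
  step 7: row=12, L[12]='h', prepend. Next row=LF[12]=8
  step 8: row=8, L[8]='r', prepend. Next row=LF[8]=14
  step 9: row=14, L[14]='o', prepend. Next row=LF[14]=13
  step 10: row=13, L[13]='b', prepend. Next row=LF[13]=4
  step 11: row=4, L[4]='h', prepend. Next row=LF[4]=7
  step 12: row=7, L[7]='g', prepend. Next row=LF[7]=6
  step 13: row=6, L[6]='i', prepend. Next row=LF[6]=9
  step 14: row=9, L[9]='e', prepend. Next row=LF[9]=5
  step 15: row=5, L[5]='n', prepend. Next row=LF[5]=10
Reversed output: neighborhooE4J$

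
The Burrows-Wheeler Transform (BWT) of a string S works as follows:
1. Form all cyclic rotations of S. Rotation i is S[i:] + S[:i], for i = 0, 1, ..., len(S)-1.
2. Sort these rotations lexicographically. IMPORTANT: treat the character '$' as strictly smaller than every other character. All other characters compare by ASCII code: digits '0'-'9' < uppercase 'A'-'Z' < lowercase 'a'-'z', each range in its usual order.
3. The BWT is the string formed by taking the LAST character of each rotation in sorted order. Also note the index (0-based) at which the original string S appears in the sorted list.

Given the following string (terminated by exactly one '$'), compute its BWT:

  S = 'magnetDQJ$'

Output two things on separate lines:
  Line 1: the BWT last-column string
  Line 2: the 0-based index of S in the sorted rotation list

Answer: JtQDmna$ge
7

Derivation:
All 10 rotations (rotation i = S[i:]+S[:i]):
  rot[0] = magnetDQJ$
  rot[1] = agnetDQJ$m
  rot[2] = gnetDQJ$ma
  rot[3] = netDQJ$mag
  rot[4] = etDQJ$magn
  rot[5] = tDQJ$magne
  rot[6] = DQJ$magnet
  rot[7] = QJ$magnetD
  rot[8] = J$magnetDQ
  rot[9] = $magnetDQJ
Sorted (with $ < everything):
  sorted[0] = $magnetDQJ  (last char: 'J')
  sorted[1] = DQJ$magnet  (last char: 't')
  sorted[2] = J$magnetDQ  (last char: 'Q')
  sorted[3] = QJ$magnetD  (last char: 'D')
  sorted[4] = agnetDQJ$m  (last char: 'm')
  sorted[5] = etDQJ$magn  (last char: 'n')
  sorted[6] = gnetDQJ$ma  (last char: 'a')
  sorted[7] = magnetDQJ$  (last char: '$')
  sorted[8] = netDQJ$mag  (last char: 'g')
  sorted[9] = tDQJ$magne  (last char: 'e')
Last column: JtQDmna$ge
Original string S is at sorted index 7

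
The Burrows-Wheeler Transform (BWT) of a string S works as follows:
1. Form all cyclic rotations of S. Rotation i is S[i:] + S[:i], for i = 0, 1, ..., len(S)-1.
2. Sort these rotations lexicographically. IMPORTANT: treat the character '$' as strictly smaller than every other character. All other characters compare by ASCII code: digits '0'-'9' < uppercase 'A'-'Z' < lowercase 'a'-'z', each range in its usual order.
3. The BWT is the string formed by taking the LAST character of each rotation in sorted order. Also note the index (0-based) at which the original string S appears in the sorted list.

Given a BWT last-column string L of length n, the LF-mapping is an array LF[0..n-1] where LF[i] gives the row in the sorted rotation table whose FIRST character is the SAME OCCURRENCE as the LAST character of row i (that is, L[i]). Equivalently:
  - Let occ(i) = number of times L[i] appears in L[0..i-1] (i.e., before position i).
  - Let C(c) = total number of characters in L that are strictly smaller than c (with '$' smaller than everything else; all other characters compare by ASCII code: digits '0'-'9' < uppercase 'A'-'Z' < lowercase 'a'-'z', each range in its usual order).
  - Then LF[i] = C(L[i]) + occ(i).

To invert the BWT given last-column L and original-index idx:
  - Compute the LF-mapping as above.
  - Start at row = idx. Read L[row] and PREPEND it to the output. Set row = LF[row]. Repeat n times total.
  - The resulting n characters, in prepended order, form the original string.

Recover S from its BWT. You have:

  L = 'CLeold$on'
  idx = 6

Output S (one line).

LF mapping: 1 2 4 7 5 3 0 8 6
Walk LF starting at row 6, prepending L[row]:
  step 1: row=6, L[6]='$', prepend. Next row=LF[6]=0
  step 2: row=0, L[0]='C', prepend. Next row=LF[0]=1
  step 3: row=1, L[1]='L', prepend. Next row=LF[1]=2
  step 4: row=2, L[2]='e', prepend. Next row=LF[2]=4
  step 5: row=4, L[4]='l', prepend. Next row=LF[4]=5
  step 6: row=5, L[5]='d', prepend. Next row=LF[5]=3
  step 7: row=3, L[3]='o', prepend. Next row=LF[3]=7
  step 8: row=7, L[7]='o', prepend. Next row=LF[7]=8
  step 9: row=8, L[8]='n', prepend. Next row=LF[8]=6
Reversed output: noodleLC$

Answer: noodleLC$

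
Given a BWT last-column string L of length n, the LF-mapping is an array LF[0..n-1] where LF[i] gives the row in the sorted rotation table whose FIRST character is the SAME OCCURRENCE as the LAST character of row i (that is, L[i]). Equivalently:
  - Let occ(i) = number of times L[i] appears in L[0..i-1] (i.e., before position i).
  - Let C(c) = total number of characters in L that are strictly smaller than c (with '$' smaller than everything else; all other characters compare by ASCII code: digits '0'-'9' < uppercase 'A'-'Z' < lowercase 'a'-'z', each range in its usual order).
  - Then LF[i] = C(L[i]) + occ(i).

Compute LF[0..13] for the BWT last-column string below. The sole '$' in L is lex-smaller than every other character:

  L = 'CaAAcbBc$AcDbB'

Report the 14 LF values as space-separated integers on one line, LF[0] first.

Answer: 6 8 1 2 11 9 4 12 0 3 13 7 10 5

Derivation:
Char counts: '$':1, 'A':3, 'B':2, 'C':1, 'D':1, 'a':1, 'b':2, 'c':3
C (first-col start): C('$')=0, C('A')=1, C('B')=4, C('C')=6, C('D')=7, C('a')=8, C('b')=9, C('c')=11
L[0]='C': occ=0, LF[0]=C('C')+0=6+0=6
L[1]='a': occ=0, LF[1]=C('a')+0=8+0=8
L[2]='A': occ=0, LF[2]=C('A')+0=1+0=1
L[3]='A': occ=1, LF[3]=C('A')+1=1+1=2
L[4]='c': occ=0, LF[4]=C('c')+0=11+0=11
L[5]='b': occ=0, LF[5]=C('b')+0=9+0=9
L[6]='B': occ=0, LF[6]=C('B')+0=4+0=4
L[7]='c': occ=1, LF[7]=C('c')+1=11+1=12
L[8]='$': occ=0, LF[8]=C('$')+0=0+0=0
L[9]='A': occ=2, LF[9]=C('A')+2=1+2=3
L[10]='c': occ=2, LF[10]=C('c')+2=11+2=13
L[11]='D': occ=0, LF[11]=C('D')+0=7+0=7
L[12]='b': occ=1, LF[12]=C('b')+1=9+1=10
L[13]='B': occ=1, LF[13]=C('B')+1=4+1=5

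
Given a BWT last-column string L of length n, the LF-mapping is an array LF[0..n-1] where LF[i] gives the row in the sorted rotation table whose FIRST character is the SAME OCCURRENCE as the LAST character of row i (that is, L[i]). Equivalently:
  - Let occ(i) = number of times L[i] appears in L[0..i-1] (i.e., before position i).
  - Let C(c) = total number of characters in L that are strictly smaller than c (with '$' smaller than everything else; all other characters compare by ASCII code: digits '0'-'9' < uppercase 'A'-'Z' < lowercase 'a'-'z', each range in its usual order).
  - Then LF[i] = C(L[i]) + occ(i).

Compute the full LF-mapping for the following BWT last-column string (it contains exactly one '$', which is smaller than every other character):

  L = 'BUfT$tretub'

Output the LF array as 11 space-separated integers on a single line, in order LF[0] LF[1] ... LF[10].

Char counts: '$':1, 'B':1, 'T':1, 'U':1, 'b':1, 'e':1, 'f':1, 'r':1, 't':2, 'u':1
C (first-col start): C('$')=0, C('B')=1, C('T')=2, C('U')=3, C('b')=4, C('e')=5, C('f')=6, C('r')=7, C('t')=8, C('u')=10
L[0]='B': occ=0, LF[0]=C('B')+0=1+0=1
L[1]='U': occ=0, LF[1]=C('U')+0=3+0=3
L[2]='f': occ=0, LF[2]=C('f')+0=6+0=6
L[3]='T': occ=0, LF[3]=C('T')+0=2+0=2
L[4]='$': occ=0, LF[4]=C('$')+0=0+0=0
L[5]='t': occ=0, LF[5]=C('t')+0=8+0=8
L[6]='r': occ=0, LF[6]=C('r')+0=7+0=7
L[7]='e': occ=0, LF[7]=C('e')+0=5+0=5
L[8]='t': occ=1, LF[8]=C('t')+1=8+1=9
L[9]='u': occ=0, LF[9]=C('u')+0=10+0=10
L[10]='b': occ=0, LF[10]=C('b')+0=4+0=4

Answer: 1 3 6 2 0 8 7 5 9 10 4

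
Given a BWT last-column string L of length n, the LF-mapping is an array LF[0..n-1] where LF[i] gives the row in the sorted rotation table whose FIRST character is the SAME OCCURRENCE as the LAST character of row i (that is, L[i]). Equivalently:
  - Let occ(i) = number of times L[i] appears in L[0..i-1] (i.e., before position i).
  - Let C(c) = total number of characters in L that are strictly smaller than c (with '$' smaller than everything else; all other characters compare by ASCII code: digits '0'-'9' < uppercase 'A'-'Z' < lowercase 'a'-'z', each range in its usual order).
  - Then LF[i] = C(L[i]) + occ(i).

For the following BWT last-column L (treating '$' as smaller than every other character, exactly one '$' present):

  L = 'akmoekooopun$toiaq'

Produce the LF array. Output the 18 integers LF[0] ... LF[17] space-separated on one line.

Char counts: '$':1, 'a':2, 'e':1, 'i':1, 'k':2, 'm':1, 'n':1, 'o':5, 'p':1, 'q':1, 't':1, 'u':1
C (first-col start): C('$')=0, C('a')=1, C('e')=3, C('i')=4, C('k')=5, C('m')=7, C('n')=8, C('o')=9, C('p')=14, C('q')=15, C('t')=16, C('u')=17
L[0]='a': occ=0, LF[0]=C('a')+0=1+0=1
L[1]='k': occ=0, LF[1]=C('k')+0=5+0=5
L[2]='m': occ=0, LF[2]=C('m')+0=7+0=7
L[3]='o': occ=0, LF[3]=C('o')+0=9+0=9
L[4]='e': occ=0, LF[4]=C('e')+0=3+0=3
L[5]='k': occ=1, LF[5]=C('k')+1=5+1=6
L[6]='o': occ=1, LF[6]=C('o')+1=9+1=10
L[7]='o': occ=2, LF[7]=C('o')+2=9+2=11
L[8]='o': occ=3, LF[8]=C('o')+3=9+3=12
L[9]='p': occ=0, LF[9]=C('p')+0=14+0=14
L[10]='u': occ=0, LF[10]=C('u')+0=17+0=17
L[11]='n': occ=0, LF[11]=C('n')+0=8+0=8
L[12]='$': occ=0, LF[12]=C('$')+0=0+0=0
L[13]='t': occ=0, LF[13]=C('t')+0=16+0=16
L[14]='o': occ=4, LF[14]=C('o')+4=9+4=13
L[15]='i': occ=0, LF[15]=C('i')+0=4+0=4
L[16]='a': occ=1, LF[16]=C('a')+1=1+1=2
L[17]='q': occ=0, LF[17]=C('q')+0=15+0=15

Answer: 1 5 7 9 3 6 10 11 12 14 17 8 0 16 13 4 2 15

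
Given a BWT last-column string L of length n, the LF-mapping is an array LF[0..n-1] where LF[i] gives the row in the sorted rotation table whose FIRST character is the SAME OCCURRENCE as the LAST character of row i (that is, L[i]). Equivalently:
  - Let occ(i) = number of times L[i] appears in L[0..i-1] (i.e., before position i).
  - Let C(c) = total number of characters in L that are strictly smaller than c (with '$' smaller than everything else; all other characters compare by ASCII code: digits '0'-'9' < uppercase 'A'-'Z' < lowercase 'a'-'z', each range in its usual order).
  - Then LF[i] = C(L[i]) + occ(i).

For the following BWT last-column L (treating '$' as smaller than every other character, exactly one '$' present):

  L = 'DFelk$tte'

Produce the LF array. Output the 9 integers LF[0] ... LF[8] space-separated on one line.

Char counts: '$':1, 'D':1, 'F':1, 'e':2, 'k':1, 'l':1, 't':2
C (first-col start): C('$')=0, C('D')=1, C('F')=2, C('e')=3, C('k')=5, C('l')=6, C('t')=7
L[0]='D': occ=0, LF[0]=C('D')+0=1+0=1
L[1]='F': occ=0, LF[1]=C('F')+0=2+0=2
L[2]='e': occ=0, LF[2]=C('e')+0=3+0=3
L[3]='l': occ=0, LF[3]=C('l')+0=6+0=6
L[4]='k': occ=0, LF[4]=C('k')+0=5+0=5
L[5]='$': occ=0, LF[5]=C('$')+0=0+0=0
L[6]='t': occ=0, LF[6]=C('t')+0=7+0=7
L[7]='t': occ=1, LF[7]=C('t')+1=7+1=8
L[8]='e': occ=1, LF[8]=C('e')+1=3+1=4

Answer: 1 2 3 6 5 0 7 8 4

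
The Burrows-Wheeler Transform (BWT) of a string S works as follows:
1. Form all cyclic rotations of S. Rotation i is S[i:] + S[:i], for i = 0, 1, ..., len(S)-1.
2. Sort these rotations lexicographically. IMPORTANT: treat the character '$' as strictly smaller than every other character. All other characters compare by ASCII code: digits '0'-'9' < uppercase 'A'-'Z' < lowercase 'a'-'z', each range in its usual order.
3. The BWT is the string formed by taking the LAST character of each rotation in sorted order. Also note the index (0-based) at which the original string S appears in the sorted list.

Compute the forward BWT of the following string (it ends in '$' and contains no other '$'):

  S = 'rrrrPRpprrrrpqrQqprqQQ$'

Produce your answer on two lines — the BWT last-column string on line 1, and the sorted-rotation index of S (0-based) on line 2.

Answer: QrQqrPRrqprQprqrprrrr$p
21

Derivation:
All 23 rotations (rotation i = S[i:]+S[:i]):
  rot[0] = rrrrPRpprrrrpqrQqprqQQ$
  rot[1] = rrrPRpprrrrpqrQqprqQQ$r
  rot[2] = rrPRpprrrrpqrQqprqQQ$rr
  rot[3] = rPRpprrrrpqrQqprqQQ$rrr
  rot[4] = PRpprrrrpqrQqprqQQ$rrrr
  rot[5] = RpprrrrpqrQqprqQQ$rrrrP
  rot[6] = pprrrrpqrQqprqQQ$rrrrPR
  rot[7] = prrrrpqrQqprqQQ$rrrrPRp
  rot[8] = rrrrpqrQqprqQQ$rrrrPRpp
  rot[9] = rrrpqrQqprqQQ$rrrrPRppr
  rot[10] = rrpqrQqprqQQ$rrrrPRpprr
  rot[11] = rpqrQqprqQQ$rrrrPRpprrr
  rot[12] = pqrQqprqQQ$rrrrPRpprrrr
  rot[13] = qrQqprqQQ$rrrrPRpprrrrp
  rot[14] = rQqprqQQ$rrrrPRpprrrrpq
  rot[15] = QqprqQQ$rrrrPRpprrrrpqr
  rot[16] = qprqQQ$rrrrPRpprrrrpqrQ
  rot[17] = prqQQ$rrrrPRpprrrrpqrQq
  rot[18] = rqQQ$rrrrPRpprrrrpqrQqp
  rot[19] = qQQ$rrrrPRpprrrrpqrQqpr
  rot[20] = QQ$rrrrPRpprrrrpqrQqprq
  rot[21] = Q$rrrrPRpprrrrpqrQqprqQ
  rot[22] = $rrrrPRpprrrrpqrQqprqQQ
Sorted (with $ < everything):
  sorted[0] = $rrrrPRpprrrrpqrQqprqQQ  (last char: 'Q')
  sorted[1] = PRpprrrrpqrQqprqQQ$rrrr  (last char: 'r')
  sorted[2] = Q$rrrrPRpprrrrpqrQqprqQ  (last char: 'Q')
  sorted[3] = QQ$rrrrPRpprrrrpqrQqprq  (last char: 'q')
  sorted[4] = QqprqQQ$rrrrPRpprrrrpqr  (last char: 'r')
  sorted[5] = RpprrrrpqrQqprqQQ$rrrrP  (last char: 'P')
  sorted[6] = pprrrrpqrQqprqQQ$rrrrPR  (last char: 'R')
  sorted[7] = pqrQqprqQQ$rrrrPRpprrrr  (last char: 'r')
  sorted[8] = prqQQ$rrrrPRpprrrrpqrQq  (last char: 'q')
  sorted[9] = prrrrpqrQqprqQQ$rrrrPRp  (last char: 'p')
  sorted[10] = qQQ$rrrrPRpprrrrpqrQqpr  (last char: 'r')
  sorted[11] = qprqQQ$rrrrPRpprrrrpqrQ  (last char: 'Q')
  sorted[12] = qrQqprqQQ$rrrrPRpprrrrp  (last char: 'p')
  sorted[13] = rPRpprrrrpqrQqprqQQ$rrr  (last char: 'r')
  sorted[14] = rQqprqQQ$rrrrPRpprrrrpq  (last char: 'q')
  sorted[15] = rpqrQqprqQQ$rrrrPRpprrr  (last char: 'r')
  sorted[16] = rqQQ$rrrrPRpprrrrpqrQqp  (last char: 'p')
  sorted[17] = rrPRpprrrrpqrQqprqQQ$rr  (last char: 'r')
  sorted[18] = rrpqrQqprqQQ$rrrrPRpprr  (last char: 'r')
  sorted[19] = rrrPRpprrrrpqrQqprqQQ$r  (last char: 'r')
  sorted[20] = rrrpqrQqprqQQ$rrrrPRppr  (last char: 'r')
  sorted[21] = rrrrPRpprrrrpqrQqprqQQ$  (last char: '$')
  sorted[22] = rrrrpqrQqprqQQ$rrrrPRpp  (last char: 'p')
Last column: QrQqrPRrqprQprqrprrrr$p
Original string S is at sorted index 21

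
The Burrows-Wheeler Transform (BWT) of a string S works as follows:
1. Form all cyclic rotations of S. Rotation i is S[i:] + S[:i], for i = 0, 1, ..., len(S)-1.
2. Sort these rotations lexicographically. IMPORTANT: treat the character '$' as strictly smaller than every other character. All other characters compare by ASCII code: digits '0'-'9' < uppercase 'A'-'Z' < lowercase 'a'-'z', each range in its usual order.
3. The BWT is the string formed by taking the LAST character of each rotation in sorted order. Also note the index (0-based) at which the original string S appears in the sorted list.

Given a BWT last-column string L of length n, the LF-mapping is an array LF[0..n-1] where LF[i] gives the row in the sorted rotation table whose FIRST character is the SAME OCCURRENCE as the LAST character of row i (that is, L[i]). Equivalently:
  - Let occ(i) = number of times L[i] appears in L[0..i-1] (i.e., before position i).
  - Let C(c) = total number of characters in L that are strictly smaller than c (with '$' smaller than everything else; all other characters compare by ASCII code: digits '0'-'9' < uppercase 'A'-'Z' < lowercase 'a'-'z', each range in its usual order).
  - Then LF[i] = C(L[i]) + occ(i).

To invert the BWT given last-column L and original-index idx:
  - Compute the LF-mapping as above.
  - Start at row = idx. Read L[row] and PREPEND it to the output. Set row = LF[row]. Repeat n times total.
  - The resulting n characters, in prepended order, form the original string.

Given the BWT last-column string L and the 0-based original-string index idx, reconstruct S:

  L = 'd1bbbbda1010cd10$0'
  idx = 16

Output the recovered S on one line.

LF mapping: 15 5 10 11 12 13 16 9 6 1 7 2 14 17 8 3 0 4
Walk LF starting at row 16, prepending L[row]:
  step 1: row=16, L[16]='$', prepend. Next row=LF[16]=0
  step 2: row=0, L[0]='d', prepend. Next row=LF[0]=15
  step 3: row=15, L[15]='0', prepend. Next row=LF[15]=3
  step 4: row=3, L[3]='b', prepend. Next row=LF[3]=11
  step 5: row=11, L[11]='0', prepend. Next row=LF[11]=2
  step 6: row=2, L[2]='b', prepend. Next row=LF[2]=10
  step 7: row=10, L[10]='1', prepend. Next row=LF[10]=7
  step 8: row=7, L[7]='a', prepend. Next row=LF[7]=9
  step 9: row=9, L[9]='0', prepend. Next row=LF[9]=1
  step 10: row=1, L[1]='1', prepend. Next row=LF[1]=5
  step 11: row=5, L[5]='b', prepend. Next row=LF[5]=13
  step 12: row=13, L[13]='d', prepend. Next row=LF[13]=17
  step 13: row=17, L[17]='0', prepend. Next row=LF[17]=4
  step 14: row=4, L[4]='b', prepend. Next row=LF[4]=12
  step 15: row=12, L[12]='c', prepend. Next row=LF[12]=14
  step 16: row=14, L[14]='1', prepend. Next row=LF[14]=8
  step 17: row=8, L[8]='1', prepend. Next row=LF[8]=6
  step 18: row=6, L[6]='d', prepend. Next row=LF[6]=16
Reversed output: d11cb0db10a1b0b0d$

Answer: d11cb0db10a1b0b0d$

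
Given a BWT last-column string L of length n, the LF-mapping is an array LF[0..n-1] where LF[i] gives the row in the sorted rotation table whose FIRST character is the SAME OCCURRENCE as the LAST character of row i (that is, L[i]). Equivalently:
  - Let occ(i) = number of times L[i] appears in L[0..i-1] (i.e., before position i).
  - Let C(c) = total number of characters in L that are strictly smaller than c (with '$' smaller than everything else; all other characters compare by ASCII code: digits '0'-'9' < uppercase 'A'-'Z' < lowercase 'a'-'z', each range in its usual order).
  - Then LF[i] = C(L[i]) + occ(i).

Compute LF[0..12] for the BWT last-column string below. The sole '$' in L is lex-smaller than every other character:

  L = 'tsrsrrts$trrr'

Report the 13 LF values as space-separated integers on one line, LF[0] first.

Char counts: '$':1, 'r':6, 's':3, 't':3
C (first-col start): C('$')=0, C('r')=1, C('s')=7, C('t')=10
L[0]='t': occ=0, LF[0]=C('t')+0=10+0=10
L[1]='s': occ=0, LF[1]=C('s')+0=7+0=7
L[2]='r': occ=0, LF[2]=C('r')+0=1+0=1
L[3]='s': occ=1, LF[3]=C('s')+1=7+1=8
L[4]='r': occ=1, LF[4]=C('r')+1=1+1=2
L[5]='r': occ=2, LF[5]=C('r')+2=1+2=3
L[6]='t': occ=1, LF[6]=C('t')+1=10+1=11
L[7]='s': occ=2, LF[7]=C('s')+2=7+2=9
L[8]='$': occ=0, LF[8]=C('$')+0=0+0=0
L[9]='t': occ=2, LF[9]=C('t')+2=10+2=12
L[10]='r': occ=3, LF[10]=C('r')+3=1+3=4
L[11]='r': occ=4, LF[11]=C('r')+4=1+4=5
L[12]='r': occ=5, LF[12]=C('r')+5=1+5=6

Answer: 10 7 1 8 2 3 11 9 0 12 4 5 6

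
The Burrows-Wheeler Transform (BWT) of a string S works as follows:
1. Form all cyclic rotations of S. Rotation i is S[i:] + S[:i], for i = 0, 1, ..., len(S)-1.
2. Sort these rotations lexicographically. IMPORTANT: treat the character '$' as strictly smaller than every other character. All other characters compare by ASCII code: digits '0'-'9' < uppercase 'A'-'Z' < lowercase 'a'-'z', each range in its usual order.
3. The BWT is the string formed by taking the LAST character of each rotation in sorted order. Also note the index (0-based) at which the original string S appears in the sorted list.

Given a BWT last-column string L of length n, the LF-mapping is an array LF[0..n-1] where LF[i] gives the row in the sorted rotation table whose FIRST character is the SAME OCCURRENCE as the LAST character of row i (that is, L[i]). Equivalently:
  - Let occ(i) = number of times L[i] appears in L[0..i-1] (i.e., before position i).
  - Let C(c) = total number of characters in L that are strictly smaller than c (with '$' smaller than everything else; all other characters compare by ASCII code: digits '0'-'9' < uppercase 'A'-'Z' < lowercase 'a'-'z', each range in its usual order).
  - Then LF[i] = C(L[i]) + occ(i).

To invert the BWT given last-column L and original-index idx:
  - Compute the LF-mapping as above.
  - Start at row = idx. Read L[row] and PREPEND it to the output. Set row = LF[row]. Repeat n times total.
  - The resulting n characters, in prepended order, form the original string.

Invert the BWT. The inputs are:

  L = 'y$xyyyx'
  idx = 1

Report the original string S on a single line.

LF mapping: 3 0 1 4 5 6 2
Walk LF starting at row 1, prepending L[row]:
  step 1: row=1, L[1]='$', prepend. Next row=LF[1]=0
  step 2: row=0, L[0]='y', prepend. Next row=LF[0]=3
  step 3: row=3, L[3]='y', prepend. Next row=LF[3]=4
  step 4: row=4, L[4]='y', prepend. Next row=LF[4]=5
  step 5: row=5, L[5]='y', prepend. Next row=LF[5]=6
  step 6: row=6, L[6]='x', prepend. Next row=LF[6]=2
  step 7: row=2, L[2]='x', prepend. Next row=LF[2]=1
Reversed output: xxyyyy$

Answer: xxyyyy$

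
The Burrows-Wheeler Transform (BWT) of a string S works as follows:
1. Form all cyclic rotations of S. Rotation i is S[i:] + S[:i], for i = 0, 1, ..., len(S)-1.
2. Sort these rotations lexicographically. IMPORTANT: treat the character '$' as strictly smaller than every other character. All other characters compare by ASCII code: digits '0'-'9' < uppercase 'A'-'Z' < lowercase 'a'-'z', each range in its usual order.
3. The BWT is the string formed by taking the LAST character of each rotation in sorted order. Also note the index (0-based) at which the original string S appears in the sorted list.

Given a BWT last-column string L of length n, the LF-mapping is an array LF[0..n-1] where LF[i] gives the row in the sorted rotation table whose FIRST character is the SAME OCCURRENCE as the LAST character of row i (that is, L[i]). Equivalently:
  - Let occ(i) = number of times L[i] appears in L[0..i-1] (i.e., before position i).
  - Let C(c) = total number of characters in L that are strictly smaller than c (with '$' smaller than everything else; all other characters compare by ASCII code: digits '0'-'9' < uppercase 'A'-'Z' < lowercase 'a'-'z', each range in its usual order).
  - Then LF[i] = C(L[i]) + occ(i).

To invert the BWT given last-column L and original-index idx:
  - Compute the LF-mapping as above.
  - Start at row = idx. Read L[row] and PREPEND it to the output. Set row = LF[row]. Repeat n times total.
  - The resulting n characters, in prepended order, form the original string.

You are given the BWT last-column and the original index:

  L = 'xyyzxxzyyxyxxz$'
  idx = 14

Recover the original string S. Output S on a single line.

LF mapping: 1 7 8 12 2 3 13 9 10 4 11 5 6 14 0
Walk LF starting at row 14, prepending L[row]:
  step 1: row=14, L[14]='$', prepend. Next row=LF[14]=0
  step 2: row=0, L[0]='x', prepend. Next row=LF[0]=1
  step 3: row=1, L[1]='y', prepend. Next row=LF[1]=7
  step 4: row=7, L[7]='y', prepend. Next row=LF[7]=9
  step 5: row=9, L[9]='x', prepend. Next row=LF[9]=4
  step 6: row=4, L[4]='x', prepend. Next row=LF[4]=2
  step 7: row=2, L[2]='y', prepend. Next row=LF[2]=8
  step 8: row=8, L[8]='y', prepend. Next row=LF[8]=10
  step 9: row=10, L[10]='y', prepend. Next row=LF[10]=11
  step 10: row=11, L[11]='x', prepend. Next row=LF[11]=5
  step 11: row=5, L[5]='x', prepend. Next row=LF[5]=3
  step 12: row=3, L[3]='z', prepend. Next row=LF[3]=12
  step 13: row=12, L[12]='x', prepend. Next row=LF[12]=6
  step 14: row=6, L[6]='z', prepend. Next row=LF[6]=13
  step 15: row=13, L[13]='z', prepend. Next row=LF[13]=14
Reversed output: zzxzxxyyyxxyyx$

Answer: zzxzxxyyyxxyyx$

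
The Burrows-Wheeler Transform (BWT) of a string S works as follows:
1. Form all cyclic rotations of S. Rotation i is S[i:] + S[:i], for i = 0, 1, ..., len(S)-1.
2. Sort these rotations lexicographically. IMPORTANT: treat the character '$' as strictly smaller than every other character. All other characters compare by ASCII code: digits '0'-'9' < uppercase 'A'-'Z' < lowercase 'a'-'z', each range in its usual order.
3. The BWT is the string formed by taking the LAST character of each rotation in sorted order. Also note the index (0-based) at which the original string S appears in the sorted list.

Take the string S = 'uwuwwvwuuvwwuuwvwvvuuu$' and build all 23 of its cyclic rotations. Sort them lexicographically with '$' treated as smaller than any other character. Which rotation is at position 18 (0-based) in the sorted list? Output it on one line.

Answer: wvvuuu$uwuwwvwuuvwwuuwv

Derivation:
All 23 rotations (rotation i = S[i:]+S[:i]):
  rot[0] = uwuwwvwuuvwwuuwvwvvuuu$
  rot[1] = wuwwvwuuvwwuuwvwvvuuu$u
  rot[2] = uwwvwuuvwwuuwvwvvuuu$uw
  rot[3] = wwvwuuvwwuuwvwvvuuu$uwu
  rot[4] = wvwuuvwwuuwvwvvuuu$uwuw
  rot[5] = vwuuvwwuuwvwvvuuu$uwuww
  rot[6] = wuuvwwuuwvwvvuuu$uwuwwv
  rot[7] = uuvwwuuwvwvvuuu$uwuwwvw
  rot[8] = uvwwuuwvwvvuuu$uwuwwvwu
  rot[9] = vwwuuwvwvvuuu$uwuwwvwuu
  rot[10] = wwuuwvwvvuuu$uwuwwvwuuv
  rot[11] = wuuwvwvvuuu$uwuwwvwuuvw
  rot[12] = uuwvwvvuuu$uwuwwvwuuvww
  rot[13] = uwvwvvuuu$uwuwwvwuuvwwu
  rot[14] = wvwvvuuu$uwuwwvwuuvwwuu
  rot[15] = vwvvuuu$uwuwwvwuuvwwuuw
  rot[16] = wvvuuu$uwuwwvwuuvwwuuwv
  rot[17] = vvuuu$uwuwwvwuuvwwuuwvw
  rot[18] = vuuu$uwuwwvwuuvwwuuwvwv
  rot[19] = uuu$uwuwwvwuuvwwuuwvwvv
  rot[20] = uu$uwuwwvwuuvwwuuwvwvvu
  rot[21] = u$uwuwwvwuuvwwuuwvwvvuu
  rot[22] = $uwuwwvwuuvwwuuwvwvvuuu
Sorted (with $ < everything):
  sorted[0] = $uwuwwvwuuvwwuuwvwvvuuu
  sorted[1] = u$uwuwwvwuuvwwuuwvwvvuu
  sorted[2] = uu$uwuwwvwuuvwwuuwvwvvu
  sorted[3] = uuu$uwuwwvwuuvwwuuwvwvv
  sorted[4] = uuvwwuuwvwvvuuu$uwuwwvw
  sorted[5] = uuwvwvvuuu$uwuwwvwuuvww
  sorted[6] = uvwwuuwvwvvuuu$uwuwwvwu
  sorted[7] = uwuwwvwuuvwwuuwvwvvuuu$
  sorted[8] = uwvwvvuuu$uwuwwvwuuvwwu
  sorted[9] = uwwvwuuvwwuuwvwvvuuu$uw
  sorted[10] = vuuu$uwuwwvwuuvwwuuwvwv
  sorted[11] = vvuuu$uwuwwvwuuvwwuuwvw
  sorted[12] = vwuuvwwuuwvwvvuuu$uwuww
  sorted[13] = vwvvuuu$uwuwwvwuuvwwuuw
  sorted[14] = vwwuuwvwvvuuu$uwuwwvwuu
  sorted[15] = wuuvwwuuwvwvvuuu$uwuwwv
  sorted[16] = wuuwvwvvuuu$uwuwwvwuuvw
  sorted[17] = wuwwvwuuvwwuuwvwvvuuu$u
  sorted[18] = wvvuuu$uwuwwvwuuvwwuuwv
  sorted[19] = wvwuuvwwuuwvwvvuuu$uwuw
  sorted[20] = wvwvvuuu$uwuwwvwuuvwwuu
  sorted[21] = wwuuwvwvvuuu$uwuwwvwuuv
  sorted[22] = wwvwuuvwwuuwvwvvuuu$uwu
sorted[18] = wvvuuu$uwuwwvwuuvwwuuwv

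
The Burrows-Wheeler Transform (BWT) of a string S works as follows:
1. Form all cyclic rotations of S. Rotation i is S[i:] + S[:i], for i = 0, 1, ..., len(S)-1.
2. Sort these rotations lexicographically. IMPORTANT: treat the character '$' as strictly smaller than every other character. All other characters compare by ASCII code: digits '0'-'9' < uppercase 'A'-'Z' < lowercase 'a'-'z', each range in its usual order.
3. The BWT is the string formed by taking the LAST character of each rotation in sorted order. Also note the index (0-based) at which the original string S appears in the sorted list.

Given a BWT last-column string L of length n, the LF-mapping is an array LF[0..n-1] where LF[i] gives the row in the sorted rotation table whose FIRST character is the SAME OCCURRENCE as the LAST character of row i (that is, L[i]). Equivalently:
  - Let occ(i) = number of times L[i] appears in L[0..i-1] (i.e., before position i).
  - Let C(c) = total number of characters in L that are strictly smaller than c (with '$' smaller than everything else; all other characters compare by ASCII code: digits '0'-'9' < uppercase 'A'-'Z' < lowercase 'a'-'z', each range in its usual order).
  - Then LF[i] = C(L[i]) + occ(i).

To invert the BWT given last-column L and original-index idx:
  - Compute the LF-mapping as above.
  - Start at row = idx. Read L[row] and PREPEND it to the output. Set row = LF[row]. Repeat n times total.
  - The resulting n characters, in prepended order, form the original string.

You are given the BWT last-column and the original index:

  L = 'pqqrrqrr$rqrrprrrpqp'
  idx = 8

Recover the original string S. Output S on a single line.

LF mapping: 1 5 6 10 11 7 12 13 0 14 8 15 16 2 17 18 19 3 9 4
Walk LF starting at row 8, prepending L[row]:
  step 1: row=8, L[8]='$', prepend. Next row=LF[8]=0
  step 2: row=0, L[0]='p', prepend. Next row=LF[0]=1
  step 3: row=1, L[1]='q', prepend. Next row=LF[1]=5
  step 4: row=5, L[5]='q', prepend. Next row=LF[5]=7
  step 5: row=7, L[7]='r', prepend. Next row=LF[7]=13
  step 6: row=13, L[13]='p', prepend. Next row=LF[13]=2
  step 7: row=2, L[2]='q', prepend. Next row=LF[2]=6
  step 8: row=6, L[6]='r', prepend. Next row=LF[6]=12
  step 9: row=12, L[12]='r', prepend. Next row=LF[12]=16
  step 10: row=16, L[16]='r', prepend. Next row=LF[16]=19
  step 11: row=19, L[19]='p', prepend. Next row=LF[19]=4
  step 12: row=4, L[4]='r', prepend. Next row=LF[4]=11
  step 13: row=11, L[11]='r', prepend. Next row=LF[11]=15
  step 14: row=15, L[15]='r', prepend. Next row=LF[15]=18
  step 15: row=18, L[18]='q', prepend. Next row=LF[18]=9
  step 16: row=9, L[9]='r', prepend. Next row=LF[9]=14
  step 17: row=14, L[14]='r', prepend. Next row=LF[14]=17
  step 18: row=17, L[17]='p', prepend. Next row=LF[17]=3
  step 19: row=3, L[3]='r', prepend. Next row=LF[3]=10
  step 20: row=10, L[10]='q', prepend. Next row=LF[10]=8
Reversed output: qrprrqrrrprrrqprqqp$

Answer: qrprrqrrrprrrqprqqp$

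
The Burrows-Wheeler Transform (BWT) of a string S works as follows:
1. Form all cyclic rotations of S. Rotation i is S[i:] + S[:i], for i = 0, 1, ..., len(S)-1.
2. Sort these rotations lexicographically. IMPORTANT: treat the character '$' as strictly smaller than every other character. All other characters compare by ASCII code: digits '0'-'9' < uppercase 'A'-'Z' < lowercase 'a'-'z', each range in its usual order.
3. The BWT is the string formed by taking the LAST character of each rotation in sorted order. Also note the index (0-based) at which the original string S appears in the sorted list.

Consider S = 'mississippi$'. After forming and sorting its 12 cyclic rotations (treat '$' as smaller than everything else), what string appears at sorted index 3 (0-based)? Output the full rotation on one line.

Answer: issippi$miss

Derivation:
All 12 rotations (rotation i = S[i:]+S[:i]):
  rot[0] = mississippi$
  rot[1] = ississippi$m
  rot[2] = ssissippi$mi
  rot[3] = sissippi$mis
  rot[4] = issippi$miss
  rot[5] = ssippi$missi
  rot[6] = sippi$missis
  rot[7] = ippi$mississ
  rot[8] = ppi$mississi
  rot[9] = pi$mississip
  rot[10] = i$mississipp
  rot[11] = $mississippi
Sorted (with $ < everything):
  sorted[0] = $mississippi
  sorted[1] = i$mississipp
  sorted[2] = ippi$mississ
  sorted[3] = issippi$miss
  sorted[4] = ississippi$m
  sorted[5] = mississippi$
  sorted[6] = pi$mississip
  sorted[7] = ppi$mississi
  sorted[8] = sippi$missis
  sorted[9] = sissippi$mis
  sorted[10] = ssippi$missi
  sorted[11] = ssissippi$mi
sorted[3] = issippi$miss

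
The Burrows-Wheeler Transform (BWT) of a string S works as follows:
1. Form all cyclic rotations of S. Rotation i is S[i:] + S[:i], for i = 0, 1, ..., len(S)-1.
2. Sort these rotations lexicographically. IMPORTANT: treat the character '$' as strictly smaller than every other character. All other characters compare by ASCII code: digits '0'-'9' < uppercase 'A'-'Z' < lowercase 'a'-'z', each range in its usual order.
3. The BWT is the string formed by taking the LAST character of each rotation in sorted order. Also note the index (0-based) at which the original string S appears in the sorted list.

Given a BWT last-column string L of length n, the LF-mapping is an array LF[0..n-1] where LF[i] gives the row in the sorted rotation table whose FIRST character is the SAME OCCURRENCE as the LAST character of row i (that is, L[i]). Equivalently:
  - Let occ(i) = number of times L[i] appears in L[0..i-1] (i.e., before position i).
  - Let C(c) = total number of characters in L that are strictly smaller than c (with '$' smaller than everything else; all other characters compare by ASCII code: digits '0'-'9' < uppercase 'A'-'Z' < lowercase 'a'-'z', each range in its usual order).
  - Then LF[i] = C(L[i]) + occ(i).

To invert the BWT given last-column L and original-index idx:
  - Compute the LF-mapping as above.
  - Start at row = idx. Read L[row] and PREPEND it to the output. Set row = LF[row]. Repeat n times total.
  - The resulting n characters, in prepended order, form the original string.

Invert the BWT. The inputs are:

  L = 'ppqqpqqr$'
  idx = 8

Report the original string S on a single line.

LF mapping: 1 2 4 5 3 6 7 8 0
Walk LF starting at row 8, prepending L[row]:
  step 1: row=8, L[8]='$', prepend. Next row=LF[8]=0
  step 2: row=0, L[0]='p', prepend. Next row=LF[0]=1
  step 3: row=1, L[1]='p', prepend. Next row=LF[1]=2
  step 4: row=2, L[2]='q', prepend. Next row=LF[2]=4
  step 5: row=4, L[4]='p', prepend. Next row=LF[4]=3
  step 6: row=3, L[3]='q', prepend. Next row=LF[3]=5
  step 7: row=5, L[5]='q', prepend. Next row=LF[5]=6
  step 8: row=6, L[6]='q', prepend. Next row=LF[6]=7
  step 9: row=7, L[7]='r', prepend. Next row=LF[7]=8
Reversed output: rqqqpqpp$

Answer: rqqqpqpp$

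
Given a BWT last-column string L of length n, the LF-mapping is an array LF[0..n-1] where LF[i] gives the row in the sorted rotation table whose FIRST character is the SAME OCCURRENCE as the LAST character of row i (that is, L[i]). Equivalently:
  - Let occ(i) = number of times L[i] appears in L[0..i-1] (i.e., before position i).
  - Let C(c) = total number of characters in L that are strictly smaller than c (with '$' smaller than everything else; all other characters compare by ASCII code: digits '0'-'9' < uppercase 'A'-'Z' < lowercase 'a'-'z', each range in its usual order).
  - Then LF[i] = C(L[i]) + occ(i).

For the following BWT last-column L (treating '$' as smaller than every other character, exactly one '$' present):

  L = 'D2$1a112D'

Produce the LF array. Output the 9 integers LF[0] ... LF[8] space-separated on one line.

Answer: 6 4 0 1 8 2 3 5 7

Derivation:
Char counts: '$':1, '1':3, '2':2, 'D':2, 'a':1
C (first-col start): C('$')=0, C('1')=1, C('2')=4, C('D')=6, C('a')=8
L[0]='D': occ=0, LF[0]=C('D')+0=6+0=6
L[1]='2': occ=0, LF[1]=C('2')+0=4+0=4
L[2]='$': occ=0, LF[2]=C('$')+0=0+0=0
L[3]='1': occ=0, LF[3]=C('1')+0=1+0=1
L[4]='a': occ=0, LF[4]=C('a')+0=8+0=8
L[5]='1': occ=1, LF[5]=C('1')+1=1+1=2
L[6]='1': occ=2, LF[6]=C('1')+2=1+2=3
L[7]='2': occ=1, LF[7]=C('2')+1=4+1=5
L[8]='D': occ=1, LF[8]=C('D')+1=6+1=7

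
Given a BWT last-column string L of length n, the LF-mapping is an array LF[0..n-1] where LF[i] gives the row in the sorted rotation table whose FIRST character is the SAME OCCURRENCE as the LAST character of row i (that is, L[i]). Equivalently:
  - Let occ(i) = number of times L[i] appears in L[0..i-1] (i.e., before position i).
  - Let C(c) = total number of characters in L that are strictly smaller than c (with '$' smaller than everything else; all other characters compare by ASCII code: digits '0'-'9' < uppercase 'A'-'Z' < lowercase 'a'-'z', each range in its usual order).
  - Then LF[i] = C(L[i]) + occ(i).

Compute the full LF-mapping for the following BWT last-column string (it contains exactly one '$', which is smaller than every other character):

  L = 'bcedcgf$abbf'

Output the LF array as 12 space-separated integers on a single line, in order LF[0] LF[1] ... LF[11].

Char counts: '$':1, 'a':1, 'b':3, 'c':2, 'd':1, 'e':1, 'f':2, 'g':1
C (first-col start): C('$')=0, C('a')=1, C('b')=2, C('c')=5, C('d')=7, C('e')=8, C('f')=9, C('g')=11
L[0]='b': occ=0, LF[0]=C('b')+0=2+0=2
L[1]='c': occ=0, LF[1]=C('c')+0=5+0=5
L[2]='e': occ=0, LF[2]=C('e')+0=8+0=8
L[3]='d': occ=0, LF[3]=C('d')+0=7+0=7
L[4]='c': occ=1, LF[4]=C('c')+1=5+1=6
L[5]='g': occ=0, LF[5]=C('g')+0=11+0=11
L[6]='f': occ=0, LF[6]=C('f')+0=9+0=9
L[7]='$': occ=0, LF[7]=C('$')+0=0+0=0
L[8]='a': occ=0, LF[8]=C('a')+0=1+0=1
L[9]='b': occ=1, LF[9]=C('b')+1=2+1=3
L[10]='b': occ=2, LF[10]=C('b')+2=2+2=4
L[11]='f': occ=1, LF[11]=C('f')+1=9+1=10

Answer: 2 5 8 7 6 11 9 0 1 3 4 10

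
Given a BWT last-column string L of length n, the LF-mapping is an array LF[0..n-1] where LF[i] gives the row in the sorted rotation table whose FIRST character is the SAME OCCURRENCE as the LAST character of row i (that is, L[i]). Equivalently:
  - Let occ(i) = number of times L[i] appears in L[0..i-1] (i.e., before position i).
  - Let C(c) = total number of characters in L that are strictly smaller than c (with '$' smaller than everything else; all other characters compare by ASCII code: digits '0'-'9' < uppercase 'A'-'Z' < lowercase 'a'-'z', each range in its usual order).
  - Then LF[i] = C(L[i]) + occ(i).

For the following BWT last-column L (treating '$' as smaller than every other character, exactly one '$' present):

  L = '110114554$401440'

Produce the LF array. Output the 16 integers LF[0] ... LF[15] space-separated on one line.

Answer: 4 5 1 6 7 9 14 15 10 0 11 2 8 12 13 3

Derivation:
Char counts: '$':1, '0':3, '1':5, '4':5, '5':2
C (first-col start): C('$')=0, C('0')=1, C('1')=4, C('4')=9, C('5')=14
L[0]='1': occ=0, LF[0]=C('1')+0=4+0=4
L[1]='1': occ=1, LF[1]=C('1')+1=4+1=5
L[2]='0': occ=0, LF[2]=C('0')+0=1+0=1
L[3]='1': occ=2, LF[3]=C('1')+2=4+2=6
L[4]='1': occ=3, LF[4]=C('1')+3=4+3=7
L[5]='4': occ=0, LF[5]=C('4')+0=9+0=9
L[6]='5': occ=0, LF[6]=C('5')+0=14+0=14
L[7]='5': occ=1, LF[7]=C('5')+1=14+1=15
L[8]='4': occ=1, LF[8]=C('4')+1=9+1=10
L[9]='$': occ=0, LF[9]=C('$')+0=0+0=0
L[10]='4': occ=2, LF[10]=C('4')+2=9+2=11
L[11]='0': occ=1, LF[11]=C('0')+1=1+1=2
L[12]='1': occ=4, LF[12]=C('1')+4=4+4=8
L[13]='4': occ=3, LF[13]=C('4')+3=9+3=12
L[14]='4': occ=4, LF[14]=C('4')+4=9+4=13
L[15]='0': occ=2, LF[15]=C('0')+2=1+2=3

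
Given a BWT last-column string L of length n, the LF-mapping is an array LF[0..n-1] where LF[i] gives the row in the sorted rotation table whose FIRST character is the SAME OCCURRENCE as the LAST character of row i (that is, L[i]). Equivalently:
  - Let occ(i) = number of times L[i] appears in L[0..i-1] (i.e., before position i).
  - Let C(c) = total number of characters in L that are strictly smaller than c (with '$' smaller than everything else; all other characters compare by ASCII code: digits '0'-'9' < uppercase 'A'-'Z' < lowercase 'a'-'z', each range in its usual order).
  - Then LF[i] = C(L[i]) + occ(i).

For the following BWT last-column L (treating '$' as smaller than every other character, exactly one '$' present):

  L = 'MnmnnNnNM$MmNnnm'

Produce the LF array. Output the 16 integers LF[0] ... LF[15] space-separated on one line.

Answer: 1 10 7 11 12 4 13 5 2 0 3 8 6 14 15 9

Derivation:
Char counts: '$':1, 'M':3, 'N':3, 'm':3, 'n':6
C (first-col start): C('$')=0, C('M')=1, C('N')=4, C('m')=7, C('n')=10
L[0]='M': occ=0, LF[0]=C('M')+0=1+0=1
L[1]='n': occ=0, LF[1]=C('n')+0=10+0=10
L[2]='m': occ=0, LF[2]=C('m')+0=7+0=7
L[3]='n': occ=1, LF[3]=C('n')+1=10+1=11
L[4]='n': occ=2, LF[4]=C('n')+2=10+2=12
L[5]='N': occ=0, LF[5]=C('N')+0=4+0=4
L[6]='n': occ=3, LF[6]=C('n')+3=10+3=13
L[7]='N': occ=1, LF[7]=C('N')+1=4+1=5
L[8]='M': occ=1, LF[8]=C('M')+1=1+1=2
L[9]='$': occ=0, LF[9]=C('$')+0=0+0=0
L[10]='M': occ=2, LF[10]=C('M')+2=1+2=3
L[11]='m': occ=1, LF[11]=C('m')+1=7+1=8
L[12]='N': occ=2, LF[12]=C('N')+2=4+2=6
L[13]='n': occ=4, LF[13]=C('n')+4=10+4=14
L[14]='n': occ=5, LF[14]=C('n')+5=10+5=15
L[15]='m': occ=2, LF[15]=C('m')+2=7+2=9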